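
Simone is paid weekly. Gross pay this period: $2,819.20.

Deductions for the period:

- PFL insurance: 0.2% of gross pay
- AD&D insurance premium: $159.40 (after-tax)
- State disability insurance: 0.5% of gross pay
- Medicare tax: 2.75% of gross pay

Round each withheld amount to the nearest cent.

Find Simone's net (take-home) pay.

$2,562.53

Medicare tax: $2,819.20 × 0.0275 = $77.53
State disability insurance: $2,819.20 × 0.005 = $14.10
PFL insurance: $2,819.20 × 0.002 = $5.64
AD&D insurance premium: $159.40
Total deductions = $77.53 + $14.10 + $5.64 + $159.40 = $256.67
Net pay = $2,819.20 − $256.67 = $2,562.53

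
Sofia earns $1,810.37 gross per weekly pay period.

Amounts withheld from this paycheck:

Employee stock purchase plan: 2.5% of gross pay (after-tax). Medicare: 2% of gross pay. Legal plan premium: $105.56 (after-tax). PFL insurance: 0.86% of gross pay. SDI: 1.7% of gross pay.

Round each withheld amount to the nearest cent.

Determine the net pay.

$1,576.99

Medicare: $1,810.37 × 0.02 = $36.21
SDI: $1,810.37 × 0.017 = $30.78
PFL insurance: $1,810.37 × 0.0086 = $15.57
Employee stock purchase plan: $1,810.37 × 0.025 = $45.26
Legal plan premium: $105.56
Total deductions = $36.21 + $30.78 + $15.57 + $45.26 + $105.56 = $233.38
Net pay = $1,810.37 − $233.38 = $1,576.99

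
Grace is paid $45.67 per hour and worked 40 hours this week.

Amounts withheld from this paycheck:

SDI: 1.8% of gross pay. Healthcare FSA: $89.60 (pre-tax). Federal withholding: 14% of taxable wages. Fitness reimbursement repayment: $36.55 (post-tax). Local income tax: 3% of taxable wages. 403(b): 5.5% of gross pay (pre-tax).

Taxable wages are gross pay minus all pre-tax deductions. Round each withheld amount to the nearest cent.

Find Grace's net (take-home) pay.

$1,289.06

Gross pay: 40 × $45.67 = $1,826.80
Healthcare FSA: $89.60
403(b): $1,826.80 × 0.055 = $100.47
Pre-tax total = $89.60 + $100.47 = $190.07
Taxable wages = $1,826.80 − $190.07 = $1,636.73
Local income tax: $1,636.73 × 0.03 = $49.10
Federal withholding: $1,636.73 × 0.14 = $229.14
SDI: $1,826.80 × 0.018 = $32.88
Fitness reimbursement repayment: $36.55
Total deductions = $89.60 + $100.47 + $49.10 + $229.14 + $32.88 + $36.55 = $537.74
Net pay = $1,826.80 − $537.74 = $1,289.06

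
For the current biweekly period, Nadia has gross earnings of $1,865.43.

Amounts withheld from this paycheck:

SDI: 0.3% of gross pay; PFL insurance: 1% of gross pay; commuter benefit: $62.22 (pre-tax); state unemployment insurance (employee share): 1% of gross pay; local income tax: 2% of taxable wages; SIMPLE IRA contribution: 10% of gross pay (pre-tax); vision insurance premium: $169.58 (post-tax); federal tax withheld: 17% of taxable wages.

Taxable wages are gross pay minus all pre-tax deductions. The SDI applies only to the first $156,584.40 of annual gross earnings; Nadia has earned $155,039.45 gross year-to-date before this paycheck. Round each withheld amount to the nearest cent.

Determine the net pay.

$1,098.00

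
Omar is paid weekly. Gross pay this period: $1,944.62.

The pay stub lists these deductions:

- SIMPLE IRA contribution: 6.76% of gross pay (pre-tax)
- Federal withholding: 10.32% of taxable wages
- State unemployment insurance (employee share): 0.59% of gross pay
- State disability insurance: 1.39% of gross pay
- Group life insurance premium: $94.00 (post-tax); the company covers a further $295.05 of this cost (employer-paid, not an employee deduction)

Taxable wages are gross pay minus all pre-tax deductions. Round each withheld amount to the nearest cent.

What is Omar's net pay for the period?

SIMPLE IRA contribution: $1,944.62 × 0.0676 = $131.46
Taxable wages = $1,944.62 − $131.46 = $1,813.16
Federal withholding: $1,813.16 × 0.1032 = $187.12
State disability insurance: $1,944.62 × 0.0139 = $27.03
State unemployment insurance (employee share): $1,944.62 × 0.0059 = $11.47
Group life insurance premium: $94.00
(Employer's $295.05 toward group life insurance premium is not withheld from the employee.)
Total deductions = $131.46 + $187.12 + $27.03 + $11.47 + $94.00 = $451.08
Net pay = $1,944.62 − $451.08 = $1,493.54

$1,493.54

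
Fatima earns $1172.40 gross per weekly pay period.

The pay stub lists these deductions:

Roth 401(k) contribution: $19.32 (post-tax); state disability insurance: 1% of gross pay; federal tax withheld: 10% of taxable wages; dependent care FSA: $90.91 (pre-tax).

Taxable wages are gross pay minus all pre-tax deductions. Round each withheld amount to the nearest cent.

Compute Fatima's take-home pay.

$942.30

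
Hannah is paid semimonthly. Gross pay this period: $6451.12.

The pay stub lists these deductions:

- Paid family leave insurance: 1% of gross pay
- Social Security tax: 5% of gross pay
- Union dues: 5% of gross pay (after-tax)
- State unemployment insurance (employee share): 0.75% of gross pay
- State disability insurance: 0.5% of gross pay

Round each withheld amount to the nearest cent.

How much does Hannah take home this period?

Social Security tax: $6451.12 × 0.05 = $322.56
State unemployment insurance (employee share): $6451.12 × 0.0075 = $48.38
State disability insurance: $6451.12 × 0.005 = $32.26
Paid family leave insurance: $6451.12 × 0.01 = $64.51
Union dues: $6451.12 × 0.05 = $322.56
Total deductions = $322.56 + $48.38 + $32.26 + $64.51 + $322.56 = $790.27
Net pay = $6451.12 − $790.27 = $5660.85

$5660.85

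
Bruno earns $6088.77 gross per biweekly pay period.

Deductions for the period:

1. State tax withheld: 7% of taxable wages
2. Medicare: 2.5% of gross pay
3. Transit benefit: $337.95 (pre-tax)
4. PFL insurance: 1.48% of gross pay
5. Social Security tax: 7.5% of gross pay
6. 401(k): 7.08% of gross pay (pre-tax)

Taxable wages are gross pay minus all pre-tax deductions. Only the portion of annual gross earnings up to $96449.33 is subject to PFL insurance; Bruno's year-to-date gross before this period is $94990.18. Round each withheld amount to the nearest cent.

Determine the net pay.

Transit benefit: $337.95
401(k): $6088.77 × 0.0708 = $431.08
Pre-tax total = $337.95 + $431.08 = $769.03
Taxable wages = $6088.77 − $769.03 = $5319.74
State tax withheld: $5319.74 × 0.07 = $372.38
PFL insurance: only $96449.33 − $94990.18 = $1459.15 of this check is subject → $1459.15 × 0.0148 = $21.60
Social Security tax: $6088.77 × 0.075 = $456.66
Medicare: $6088.77 × 0.025 = $152.22
Total deductions = $337.95 + $431.08 + $372.38 + $21.60 + $456.66 + $152.22 = $1771.89
Net pay = $6088.77 − $1771.89 = $4316.88

$4316.88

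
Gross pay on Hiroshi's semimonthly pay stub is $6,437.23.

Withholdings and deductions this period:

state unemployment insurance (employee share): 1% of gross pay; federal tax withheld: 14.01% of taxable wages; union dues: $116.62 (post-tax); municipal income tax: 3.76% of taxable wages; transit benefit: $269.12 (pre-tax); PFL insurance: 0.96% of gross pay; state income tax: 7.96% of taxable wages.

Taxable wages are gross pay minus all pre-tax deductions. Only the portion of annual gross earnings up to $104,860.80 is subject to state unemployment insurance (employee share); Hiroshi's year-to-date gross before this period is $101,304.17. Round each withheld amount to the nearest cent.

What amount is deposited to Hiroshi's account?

Transit benefit: $269.12
Taxable wages = $6,437.23 − $269.12 = $6,168.11
Municipal income tax: $6,168.11 × 0.0376 = $231.92
State income tax: $6,168.11 × 0.0796 = $490.98
Federal tax withheld: $6,168.11 × 0.1401 = $864.15
PFL insurance: $6,437.23 × 0.0096 = $61.80
State unemployment insurance (employee share): only $104,860.80 − $101,304.17 = $3,556.63 of this check is subject → $3,556.63 × 0.01 = $35.57
Union dues: $116.62
Total deductions = $269.12 + $231.92 + $490.98 + $864.15 + $61.80 + $35.57 + $116.62 = $2,070.16
Net pay = $6,437.23 − $2,070.16 = $4,367.07

$4,367.07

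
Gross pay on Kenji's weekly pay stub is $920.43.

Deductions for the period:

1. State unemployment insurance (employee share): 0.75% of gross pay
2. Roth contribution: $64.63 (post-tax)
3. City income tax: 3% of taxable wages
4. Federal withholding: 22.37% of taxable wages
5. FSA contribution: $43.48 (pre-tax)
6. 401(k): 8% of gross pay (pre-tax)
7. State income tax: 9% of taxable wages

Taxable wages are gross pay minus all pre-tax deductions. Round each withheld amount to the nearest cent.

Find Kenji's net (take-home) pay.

401(k): $920.43 × 0.08 = $73.63
FSA contribution: $43.48
Pre-tax total = $73.63 + $43.48 = $117.11
Taxable wages = $920.43 − $117.11 = $803.32
City income tax: $803.32 × 0.03 = $24.10
Federal withholding: $803.32 × 0.2237 = $179.70
State income tax: $803.32 × 0.09 = $72.30
State unemployment insurance (employee share): $920.43 × 0.0075 = $6.90
Roth contribution: $64.63
Total deductions = $73.63 + $43.48 + $24.10 + $179.70 + $72.30 + $6.90 + $64.63 = $464.74
Net pay = $920.43 − $464.74 = $455.69

$455.69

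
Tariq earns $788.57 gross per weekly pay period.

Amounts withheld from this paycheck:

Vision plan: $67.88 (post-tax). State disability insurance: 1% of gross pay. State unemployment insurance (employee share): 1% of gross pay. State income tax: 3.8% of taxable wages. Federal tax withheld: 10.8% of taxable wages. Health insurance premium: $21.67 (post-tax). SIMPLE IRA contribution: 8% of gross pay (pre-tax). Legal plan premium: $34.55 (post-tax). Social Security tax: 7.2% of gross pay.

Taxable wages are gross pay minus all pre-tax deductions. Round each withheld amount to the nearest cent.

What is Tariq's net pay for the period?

SIMPLE IRA contribution: $788.57 × 0.08 = $63.09
Taxable wages = $788.57 − $63.09 = $725.48
State income tax: $725.48 × 0.038 = $27.57
Federal tax withheld: $725.48 × 0.108 = $78.35
State unemployment insurance (employee share): $788.57 × 0.01 = $7.89
State disability insurance: $788.57 × 0.01 = $7.89
Social Security tax: $788.57 × 0.072 = $56.78
Vision plan: $67.88
Health insurance premium: $21.67
Legal plan premium: $34.55
Total deductions = $63.09 + $27.57 + $78.35 + $7.89 + $7.89 + $56.78 + $67.88 + $21.67 + $34.55 = $365.67
Net pay = $788.57 − $365.67 = $422.90

$422.90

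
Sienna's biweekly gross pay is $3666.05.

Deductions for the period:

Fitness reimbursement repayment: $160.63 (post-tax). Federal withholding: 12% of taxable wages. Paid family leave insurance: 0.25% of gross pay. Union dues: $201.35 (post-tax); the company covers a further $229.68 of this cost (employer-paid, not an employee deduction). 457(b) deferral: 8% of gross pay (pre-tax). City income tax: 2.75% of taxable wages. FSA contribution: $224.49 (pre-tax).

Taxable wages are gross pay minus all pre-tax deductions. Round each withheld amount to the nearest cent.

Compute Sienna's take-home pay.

FSA contribution: $224.49
457(b) deferral: $3666.05 × 0.08 = $293.28
Pre-tax total = $224.49 + $293.28 = $517.77
Taxable wages = $3666.05 − $517.77 = $3148.28
Federal withholding: $3148.28 × 0.12 = $377.79
City income tax: $3148.28 × 0.0275 = $86.58
Paid family leave insurance: $3666.05 × 0.0025 = $9.17
Union dues: $201.35
Fitness reimbursement repayment: $160.63
(Employer's $229.68 toward union dues is not withheld from the employee.)
Total deductions = $224.49 + $293.28 + $377.79 + $86.58 + $9.17 + $201.35 + $160.63 = $1353.29
Net pay = $3666.05 − $1353.29 = $2312.76

$2312.76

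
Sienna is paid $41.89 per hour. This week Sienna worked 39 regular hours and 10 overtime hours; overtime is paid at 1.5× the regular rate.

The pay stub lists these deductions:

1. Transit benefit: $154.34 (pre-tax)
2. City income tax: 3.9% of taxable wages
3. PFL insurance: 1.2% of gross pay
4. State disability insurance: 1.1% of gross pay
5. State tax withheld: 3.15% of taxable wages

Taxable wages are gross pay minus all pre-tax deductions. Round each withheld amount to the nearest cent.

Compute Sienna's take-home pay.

$1,907.11

Regular pay: 39 × $41.89 = $1,633.71
Overtime pay: 10 × $41.89 × 1.5 = $628.35
Gross pay = $1,633.71 + $628.35 = $2,262.06
Transit benefit: $154.34
Taxable wages = $2,262.06 − $154.34 = $2,107.72
State tax withheld: $2,107.72 × 0.0315 = $66.39
City income tax: $2,107.72 × 0.039 = $82.20
PFL insurance: $2,262.06 × 0.012 = $27.14
State disability insurance: $2,262.06 × 0.011 = $24.88
Total deductions = $154.34 + $66.39 + $82.20 + $27.14 + $24.88 = $354.95
Net pay = $2,262.06 − $354.95 = $1,907.11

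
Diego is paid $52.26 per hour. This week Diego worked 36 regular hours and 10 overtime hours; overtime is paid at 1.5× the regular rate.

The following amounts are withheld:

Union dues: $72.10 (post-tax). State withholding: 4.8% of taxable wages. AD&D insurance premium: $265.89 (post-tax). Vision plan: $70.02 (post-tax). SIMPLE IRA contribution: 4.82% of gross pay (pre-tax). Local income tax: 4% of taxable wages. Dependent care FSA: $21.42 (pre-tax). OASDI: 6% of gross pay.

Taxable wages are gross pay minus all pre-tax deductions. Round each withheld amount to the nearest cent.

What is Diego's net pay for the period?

Regular pay: 36 × $52.26 = $1,881.36
Overtime pay: 10 × $52.26 × 1.5 = $783.90
Gross pay = $1,881.36 + $783.90 = $2,665.26
Dependent care FSA: $21.42
SIMPLE IRA contribution: $2,665.26 × 0.0482 = $128.47
Pre-tax total = $21.42 + $128.47 = $149.89
Taxable wages = $2,665.26 − $149.89 = $2,515.37
Local income tax: $2,515.37 × 0.04 = $100.61
State withholding: $2,515.37 × 0.048 = $120.74
OASDI: $2,665.26 × 0.06 = $159.92
Union dues: $72.10
AD&D insurance premium: $265.89
Vision plan: $70.02
Total deductions = $21.42 + $128.47 + $100.61 + $120.74 + $159.92 + $72.10 + $265.89 + $70.02 = $939.17
Net pay = $2,665.26 − $939.17 = $1,726.09

$1,726.09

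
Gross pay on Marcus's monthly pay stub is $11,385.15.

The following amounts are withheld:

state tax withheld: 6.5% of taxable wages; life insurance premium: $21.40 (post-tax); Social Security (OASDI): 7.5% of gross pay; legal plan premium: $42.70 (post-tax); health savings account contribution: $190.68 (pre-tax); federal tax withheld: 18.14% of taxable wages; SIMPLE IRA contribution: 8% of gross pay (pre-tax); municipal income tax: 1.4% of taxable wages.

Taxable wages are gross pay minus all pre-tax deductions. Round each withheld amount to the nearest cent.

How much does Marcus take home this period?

$6,687.80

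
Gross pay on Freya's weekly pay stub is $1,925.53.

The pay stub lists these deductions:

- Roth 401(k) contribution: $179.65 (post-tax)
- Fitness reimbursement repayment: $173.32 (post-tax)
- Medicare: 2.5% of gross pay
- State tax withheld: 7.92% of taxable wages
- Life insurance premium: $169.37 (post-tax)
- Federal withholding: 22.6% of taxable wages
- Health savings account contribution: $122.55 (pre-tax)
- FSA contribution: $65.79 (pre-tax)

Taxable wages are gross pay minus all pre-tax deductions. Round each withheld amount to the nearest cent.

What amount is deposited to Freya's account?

$636.52

Health savings account contribution: $122.55
FSA contribution: $65.79
Pre-tax total = $122.55 + $65.79 = $188.34
Taxable wages = $1,925.53 − $188.34 = $1,737.19
Federal withholding: $1,737.19 × 0.226 = $392.60
State tax withheld: $1,737.19 × 0.0792 = $137.59
Medicare: $1,925.53 × 0.025 = $48.14
Roth 401(k) contribution: $179.65
Fitness reimbursement repayment: $173.32
Life insurance premium: $169.37
Total deductions = $122.55 + $65.79 + $392.60 + $137.59 + $48.14 + $179.65 + $173.32 + $169.37 = $1,289.01
Net pay = $1,925.53 − $1,289.01 = $636.52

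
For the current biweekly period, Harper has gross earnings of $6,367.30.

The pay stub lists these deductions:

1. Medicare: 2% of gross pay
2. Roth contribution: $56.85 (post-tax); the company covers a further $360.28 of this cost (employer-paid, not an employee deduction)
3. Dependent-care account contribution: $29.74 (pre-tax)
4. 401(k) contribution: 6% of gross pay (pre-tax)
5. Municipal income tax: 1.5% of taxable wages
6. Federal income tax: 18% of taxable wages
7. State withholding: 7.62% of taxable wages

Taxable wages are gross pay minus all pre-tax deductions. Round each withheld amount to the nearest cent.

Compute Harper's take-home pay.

Dependent-care account contribution: $29.74
401(k) contribution: $6,367.30 × 0.06 = $382.04
Pre-tax total = $29.74 + $382.04 = $411.78
Taxable wages = $6,367.30 − $411.78 = $5,955.52
State withholding: $5,955.52 × 0.0762 = $453.81
Municipal income tax: $5,955.52 × 0.015 = $89.33
Federal income tax: $5,955.52 × 0.18 = $1,071.99
Medicare: $6,367.30 × 0.02 = $127.35
Roth contribution: $56.85
(Employer's $360.28 toward Roth contribution is not withheld from the employee.)
Total deductions = $29.74 + $382.04 + $453.81 + $89.33 + $1,071.99 + $127.35 + $56.85 = $2,211.11
Net pay = $6,367.30 − $2,211.11 = $4,156.19

$4,156.19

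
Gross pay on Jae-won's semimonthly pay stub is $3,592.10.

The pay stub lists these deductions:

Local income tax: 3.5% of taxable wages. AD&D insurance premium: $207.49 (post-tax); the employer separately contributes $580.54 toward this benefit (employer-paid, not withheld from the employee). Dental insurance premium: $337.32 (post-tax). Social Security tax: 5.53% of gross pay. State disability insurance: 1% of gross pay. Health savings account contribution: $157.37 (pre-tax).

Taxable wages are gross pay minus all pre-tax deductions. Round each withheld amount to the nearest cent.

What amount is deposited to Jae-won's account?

Health savings account contribution: $157.37
Taxable wages = $3,592.10 − $157.37 = $3,434.73
Local income tax: $3,434.73 × 0.035 = $120.22
Social Security tax: $3,592.10 × 0.0553 = $198.64
State disability insurance: $3,592.10 × 0.01 = $35.92
Dental insurance premium: $337.32
AD&D insurance premium: $207.49
(Employer's $580.54 toward AD&D insurance premium is not withheld from the employee.)
Total deductions = $157.37 + $120.22 + $198.64 + $35.92 + $337.32 + $207.49 = $1,056.96
Net pay = $3,592.10 − $1,056.96 = $2,535.14

$2,535.14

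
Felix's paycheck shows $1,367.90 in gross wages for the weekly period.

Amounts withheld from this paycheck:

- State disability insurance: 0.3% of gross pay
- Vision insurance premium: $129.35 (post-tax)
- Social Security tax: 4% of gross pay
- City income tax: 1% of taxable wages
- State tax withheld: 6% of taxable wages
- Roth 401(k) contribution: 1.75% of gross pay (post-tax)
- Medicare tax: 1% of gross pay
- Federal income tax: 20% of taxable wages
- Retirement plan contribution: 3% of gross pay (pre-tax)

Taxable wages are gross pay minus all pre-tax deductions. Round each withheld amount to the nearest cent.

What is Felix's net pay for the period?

$742.82

Retirement plan contribution: $1,367.90 × 0.03 = $41.04
Taxable wages = $1,367.90 − $41.04 = $1,326.86
Federal income tax: $1,326.86 × 0.2 = $265.37
State tax withheld: $1,326.86 × 0.06 = $79.61
City income tax: $1,326.86 × 0.01 = $13.27
Medicare tax: $1,367.90 × 0.01 = $13.68
Social Security tax: $1,367.90 × 0.04 = $54.72
State disability insurance: $1,367.90 × 0.003 = $4.10
Vision insurance premium: $129.35
Roth 401(k) contribution: $1,367.90 × 0.0175 = $23.94
Total deductions = $41.04 + $265.37 + $79.61 + $13.27 + $13.68 + $54.72 + $4.10 + $129.35 + $23.94 = $625.08
Net pay = $1,367.90 − $625.08 = $742.82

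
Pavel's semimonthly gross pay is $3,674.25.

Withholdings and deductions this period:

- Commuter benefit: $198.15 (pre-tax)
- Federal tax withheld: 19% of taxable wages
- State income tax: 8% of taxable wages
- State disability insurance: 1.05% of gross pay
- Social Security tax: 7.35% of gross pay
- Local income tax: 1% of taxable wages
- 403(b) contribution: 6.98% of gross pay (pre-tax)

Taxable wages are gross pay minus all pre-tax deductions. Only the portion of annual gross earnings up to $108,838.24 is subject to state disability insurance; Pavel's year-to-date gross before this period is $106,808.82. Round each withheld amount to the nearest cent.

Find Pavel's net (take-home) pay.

$2,026.77

Commuter benefit: $198.15
403(b) contribution: $3,674.25 × 0.0698 = $256.46
Pre-tax total = $198.15 + $256.46 = $454.61
Taxable wages = $3,674.25 − $454.61 = $3,219.64
State income tax: $3,219.64 × 0.08 = $257.57
Local income tax: $3,219.64 × 0.01 = $32.20
Federal tax withheld: $3,219.64 × 0.19 = $611.73
State disability insurance: only $108,838.24 − $106,808.82 = $2,029.42 of this check is subject → $2,029.42 × 0.0105 = $21.31
Social Security tax: $3,674.25 × 0.0735 = $270.06
Total deductions = $198.15 + $256.46 + $257.57 + $32.20 + $611.73 + $21.31 + $270.06 = $1,647.48
Net pay = $3,674.25 − $1,647.48 = $2,026.77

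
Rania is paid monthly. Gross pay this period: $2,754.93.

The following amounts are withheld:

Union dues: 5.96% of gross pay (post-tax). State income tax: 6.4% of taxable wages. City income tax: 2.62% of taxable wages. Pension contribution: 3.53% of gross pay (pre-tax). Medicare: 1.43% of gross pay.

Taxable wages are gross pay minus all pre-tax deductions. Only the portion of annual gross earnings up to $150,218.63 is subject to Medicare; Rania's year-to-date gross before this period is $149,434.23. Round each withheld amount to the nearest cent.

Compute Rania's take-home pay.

$2,242.55

Pension contribution: $2,754.93 × 0.0353 = $97.25
Taxable wages = $2,754.93 − $97.25 = $2,657.68
State income tax: $2,657.68 × 0.064 = $170.09
City income tax: $2,657.68 × 0.0262 = $69.63
Medicare: only $150,218.63 − $149,434.23 = $784.40 of this check is subject → $784.40 × 0.0143 = $11.22
Union dues: $2,754.93 × 0.0596 = $164.19
Total deductions = $97.25 + $170.09 + $69.63 + $11.22 + $164.19 = $512.38
Net pay = $2,754.93 − $512.38 = $2,242.55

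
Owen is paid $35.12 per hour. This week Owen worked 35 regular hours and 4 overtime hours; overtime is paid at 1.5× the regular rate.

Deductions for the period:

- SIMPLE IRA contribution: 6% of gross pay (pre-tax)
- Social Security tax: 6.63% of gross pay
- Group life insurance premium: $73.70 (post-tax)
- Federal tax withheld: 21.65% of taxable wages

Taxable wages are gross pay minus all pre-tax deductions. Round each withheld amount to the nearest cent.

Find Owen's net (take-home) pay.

Regular pay: 35 × $35.12 = $1,229.20
Overtime pay: 4 × $35.12 × 1.5 = $210.72
Gross pay = $1,229.20 + $210.72 = $1,439.92
SIMPLE IRA contribution: $1,439.92 × 0.06 = $86.40
Taxable wages = $1,439.92 − $86.40 = $1,353.52
Federal tax withheld: $1,353.52 × 0.2165 = $293.04
Social Security tax: $1,439.92 × 0.0663 = $95.47
Group life insurance premium: $73.70
Total deductions = $86.40 + $293.04 + $95.47 + $73.70 = $548.61
Net pay = $1,439.92 − $548.61 = $891.31

$891.31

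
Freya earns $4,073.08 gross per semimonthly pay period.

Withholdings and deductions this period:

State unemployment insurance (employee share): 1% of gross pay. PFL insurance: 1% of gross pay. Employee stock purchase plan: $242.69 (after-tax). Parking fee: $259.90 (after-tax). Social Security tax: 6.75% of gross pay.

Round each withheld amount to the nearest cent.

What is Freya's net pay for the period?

Social Security tax: $4,073.08 × 0.0675 = $274.93
PFL insurance: $4,073.08 × 0.01 = $40.73
State unemployment insurance (employee share): $4,073.08 × 0.01 = $40.73
Parking fee: $259.90
Employee stock purchase plan: $242.69
Total deductions = $274.93 + $40.73 + $40.73 + $259.90 + $242.69 = $858.98
Net pay = $4,073.08 − $858.98 = $3,214.10

$3,214.10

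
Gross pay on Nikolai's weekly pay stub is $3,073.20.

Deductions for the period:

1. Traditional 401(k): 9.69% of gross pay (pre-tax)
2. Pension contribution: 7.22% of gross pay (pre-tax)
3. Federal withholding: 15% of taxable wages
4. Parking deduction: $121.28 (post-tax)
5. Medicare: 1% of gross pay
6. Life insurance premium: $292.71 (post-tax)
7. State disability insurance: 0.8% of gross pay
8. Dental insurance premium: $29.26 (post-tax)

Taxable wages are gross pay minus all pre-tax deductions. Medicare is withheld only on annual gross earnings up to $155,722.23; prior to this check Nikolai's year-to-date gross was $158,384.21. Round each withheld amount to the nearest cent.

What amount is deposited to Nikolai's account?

Pension contribution: $3,073.20 × 0.0722 = $221.89
Traditional 401(k): $3,073.20 × 0.0969 = $297.79
Pre-tax total = $221.89 + $297.79 = $519.68
Taxable wages = $3,073.20 − $519.68 = $2,553.52
Federal withholding: $2,553.52 × 0.15 = $383.03
State disability insurance: $3,073.20 × 0.008 = $24.59
Medicare: annual cap $155,722.23 already reached (YTD $158,384.21), so $0.00
Life insurance premium: $292.71
Dental insurance premium: $29.26
Parking deduction: $121.28
Total deductions = $221.89 + $297.79 + $383.03 + $24.59 + $0.00 + $292.71 + $29.26 + $121.28 = $1,370.55
Net pay = $3,073.20 − $1,370.55 = $1,702.65

$1,702.65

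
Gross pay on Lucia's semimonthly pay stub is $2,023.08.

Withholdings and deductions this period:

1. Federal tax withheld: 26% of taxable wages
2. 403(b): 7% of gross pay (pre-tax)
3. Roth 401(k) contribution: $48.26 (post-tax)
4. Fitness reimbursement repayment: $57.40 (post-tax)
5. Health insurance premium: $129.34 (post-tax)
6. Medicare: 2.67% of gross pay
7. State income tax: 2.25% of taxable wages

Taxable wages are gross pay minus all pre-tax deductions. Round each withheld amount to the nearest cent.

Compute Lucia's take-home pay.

403(b): $2,023.08 × 0.07 = $141.62
Taxable wages = $2,023.08 − $141.62 = $1,881.46
Federal tax withheld: $1,881.46 × 0.26 = $489.18
State income tax: $1,881.46 × 0.0225 = $42.33
Medicare: $2,023.08 × 0.0267 = $54.02
Fitness reimbursement repayment: $57.40
Roth 401(k) contribution: $48.26
Health insurance premium: $129.34
Total deductions = $141.62 + $489.18 + $42.33 + $54.02 + $57.40 + $48.26 + $129.34 = $962.15
Net pay = $2,023.08 − $962.15 = $1,060.93

$1,060.93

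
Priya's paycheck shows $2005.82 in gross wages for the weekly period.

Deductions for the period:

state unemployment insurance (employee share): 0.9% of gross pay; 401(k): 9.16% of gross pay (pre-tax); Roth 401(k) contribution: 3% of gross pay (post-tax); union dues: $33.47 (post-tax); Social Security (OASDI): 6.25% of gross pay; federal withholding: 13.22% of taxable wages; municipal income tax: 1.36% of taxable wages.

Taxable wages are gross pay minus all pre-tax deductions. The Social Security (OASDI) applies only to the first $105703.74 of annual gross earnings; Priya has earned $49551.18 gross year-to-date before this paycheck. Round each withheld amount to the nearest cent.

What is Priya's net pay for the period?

401(k): $2005.82 × 0.0916 = $183.73
Taxable wages = $2005.82 − $183.73 = $1822.09
Municipal income tax: $1822.09 × 0.0136 = $24.78
Federal withholding: $1822.09 × 0.1322 = $240.88
Social Security (OASDI): cap not yet reached, full $2005.82 is subject → $2005.82 × 0.0625 = $125.36
State unemployment insurance (employee share): $2005.82 × 0.009 = $18.05
Union dues: $33.47
Roth 401(k) contribution: $2005.82 × 0.03 = $60.17
Total deductions = $183.73 + $24.78 + $240.88 + $125.36 + $18.05 + $33.47 + $60.17 = $686.44
Net pay = $2005.82 − $686.44 = $1319.38

$1319.38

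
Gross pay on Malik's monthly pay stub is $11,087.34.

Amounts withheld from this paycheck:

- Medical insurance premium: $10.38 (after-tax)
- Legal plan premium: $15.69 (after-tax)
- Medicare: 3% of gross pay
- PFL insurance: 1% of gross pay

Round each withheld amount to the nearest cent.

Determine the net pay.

$10,617.78

Medicare: $11,087.34 × 0.03 = $332.62
PFL insurance: $11,087.34 × 0.01 = $110.87
Medical insurance premium: $10.38
Legal plan premium: $15.69
Total deductions = $332.62 + $110.87 + $10.38 + $15.69 = $469.56
Net pay = $11,087.34 − $469.56 = $10,617.78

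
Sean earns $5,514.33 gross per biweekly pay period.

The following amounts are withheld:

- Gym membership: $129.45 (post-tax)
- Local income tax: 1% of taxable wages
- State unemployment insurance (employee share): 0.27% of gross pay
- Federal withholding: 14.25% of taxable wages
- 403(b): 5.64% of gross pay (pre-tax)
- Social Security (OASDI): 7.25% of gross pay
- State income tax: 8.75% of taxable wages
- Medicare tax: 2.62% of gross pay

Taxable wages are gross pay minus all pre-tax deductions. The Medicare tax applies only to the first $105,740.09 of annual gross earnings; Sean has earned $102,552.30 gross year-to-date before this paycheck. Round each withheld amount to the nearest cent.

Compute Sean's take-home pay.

$3,326.88

403(b): $5,514.33 × 0.0564 = $311.01
Taxable wages = $5,514.33 − $311.01 = $5,203.32
State income tax: $5,203.32 × 0.0875 = $455.29
Federal withholding: $5,203.32 × 0.1425 = $741.47
Local income tax: $5,203.32 × 0.01 = $52.03
Medicare tax: only $105,740.09 − $102,552.30 = $3,187.79 of this check is subject → $3,187.79 × 0.0262 = $83.52
Social Security (OASDI): $5,514.33 × 0.0725 = $399.79
State unemployment insurance (employee share): $5,514.33 × 0.0027 = $14.89
Gym membership: $129.45
Total deductions = $311.01 + $455.29 + $741.47 + $52.03 + $83.52 + $399.79 + $14.89 + $129.45 = $2,187.45
Net pay = $5,514.33 − $2,187.45 = $3,326.88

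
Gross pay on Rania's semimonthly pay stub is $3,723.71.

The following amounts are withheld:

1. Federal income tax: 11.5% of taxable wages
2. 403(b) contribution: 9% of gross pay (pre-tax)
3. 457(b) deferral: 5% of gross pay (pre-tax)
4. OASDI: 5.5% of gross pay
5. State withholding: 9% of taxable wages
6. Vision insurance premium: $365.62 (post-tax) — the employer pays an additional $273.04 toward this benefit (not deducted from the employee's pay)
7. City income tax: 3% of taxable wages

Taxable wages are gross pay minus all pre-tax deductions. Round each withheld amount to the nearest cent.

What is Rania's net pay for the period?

$1,879.41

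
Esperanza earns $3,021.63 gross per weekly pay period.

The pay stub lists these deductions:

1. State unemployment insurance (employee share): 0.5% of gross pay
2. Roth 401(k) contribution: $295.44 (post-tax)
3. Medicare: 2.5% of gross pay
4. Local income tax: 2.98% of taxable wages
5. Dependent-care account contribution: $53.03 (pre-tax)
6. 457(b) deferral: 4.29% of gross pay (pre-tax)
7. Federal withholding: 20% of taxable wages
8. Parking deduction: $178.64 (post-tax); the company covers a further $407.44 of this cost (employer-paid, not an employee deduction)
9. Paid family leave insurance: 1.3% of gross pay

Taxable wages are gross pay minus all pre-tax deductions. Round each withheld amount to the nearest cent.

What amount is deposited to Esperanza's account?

$1,582.57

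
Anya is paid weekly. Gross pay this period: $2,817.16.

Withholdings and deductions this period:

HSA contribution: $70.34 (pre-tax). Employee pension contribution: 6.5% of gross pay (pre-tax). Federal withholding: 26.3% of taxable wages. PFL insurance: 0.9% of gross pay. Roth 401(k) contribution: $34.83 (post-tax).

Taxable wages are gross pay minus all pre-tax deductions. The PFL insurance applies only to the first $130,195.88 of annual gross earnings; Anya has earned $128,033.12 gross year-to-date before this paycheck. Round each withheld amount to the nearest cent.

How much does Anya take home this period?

$1,835.16

Employee pension contribution: $2,817.16 × 0.065 = $183.12
HSA contribution: $70.34
Pre-tax total = $183.12 + $70.34 = $253.46
Taxable wages = $2,817.16 − $253.46 = $2,563.70
Federal withholding: $2,563.70 × 0.263 = $674.25
PFL insurance: only $130,195.88 − $128,033.12 = $2,162.76 of this check is subject → $2,162.76 × 0.009 = $19.46
Roth 401(k) contribution: $34.83
Total deductions = $183.12 + $70.34 + $674.25 + $19.46 + $34.83 = $982.00
Net pay = $2,817.16 − $982.00 = $1,835.16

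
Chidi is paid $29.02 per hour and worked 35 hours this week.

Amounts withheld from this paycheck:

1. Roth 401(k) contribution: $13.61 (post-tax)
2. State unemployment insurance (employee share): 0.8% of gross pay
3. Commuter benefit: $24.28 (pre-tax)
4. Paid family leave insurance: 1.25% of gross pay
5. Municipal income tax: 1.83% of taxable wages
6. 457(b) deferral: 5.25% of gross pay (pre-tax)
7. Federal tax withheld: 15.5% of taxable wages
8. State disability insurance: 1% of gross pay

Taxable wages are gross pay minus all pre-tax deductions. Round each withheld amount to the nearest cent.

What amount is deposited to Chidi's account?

$730.92

Gross pay: 35 × $29.02 = $1,015.70
Commuter benefit: $24.28
457(b) deferral: $1,015.70 × 0.0525 = $53.32
Pre-tax total = $24.28 + $53.32 = $77.60
Taxable wages = $1,015.70 − $77.60 = $938.10
Federal tax withheld: $938.10 × 0.155 = $145.41
Municipal income tax: $938.10 × 0.0183 = $17.17
Paid family leave insurance: $1,015.70 × 0.0125 = $12.70
State disability insurance: $1,015.70 × 0.01 = $10.16
State unemployment insurance (employee share): $1,015.70 × 0.008 = $8.13
Roth 401(k) contribution: $13.61
Total deductions = $24.28 + $53.32 + $145.41 + $17.17 + $12.70 + $10.16 + $8.13 + $13.61 = $284.78
Net pay = $1,015.70 − $284.78 = $730.92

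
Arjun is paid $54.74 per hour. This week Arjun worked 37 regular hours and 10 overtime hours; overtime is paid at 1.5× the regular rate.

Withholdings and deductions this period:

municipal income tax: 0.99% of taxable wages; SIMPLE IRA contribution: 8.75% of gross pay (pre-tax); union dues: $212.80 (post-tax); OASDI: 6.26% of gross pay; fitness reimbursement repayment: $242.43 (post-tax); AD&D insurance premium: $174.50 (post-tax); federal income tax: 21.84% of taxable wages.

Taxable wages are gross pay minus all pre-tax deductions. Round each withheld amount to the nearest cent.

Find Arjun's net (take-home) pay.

$1,196.51

Regular pay: 37 × $54.74 = $2,025.38
Overtime pay: 10 × $54.74 × 1.5 = $821.10
Gross pay = $2,025.38 + $821.10 = $2,846.48
SIMPLE IRA contribution: $2,846.48 × 0.0875 = $249.07
Taxable wages = $2,846.48 − $249.07 = $2,597.41
Municipal income tax: $2,597.41 × 0.0099 = $25.71
Federal income tax: $2,597.41 × 0.2184 = $567.27
OASDI: $2,846.48 × 0.0626 = $178.19
AD&D insurance premium: $174.50
Union dues: $212.80
Fitness reimbursement repayment: $242.43
Total deductions = $249.07 + $25.71 + $567.27 + $178.19 + $174.50 + $212.80 + $242.43 = $1,649.97
Net pay = $2,846.48 − $1,649.97 = $1,196.51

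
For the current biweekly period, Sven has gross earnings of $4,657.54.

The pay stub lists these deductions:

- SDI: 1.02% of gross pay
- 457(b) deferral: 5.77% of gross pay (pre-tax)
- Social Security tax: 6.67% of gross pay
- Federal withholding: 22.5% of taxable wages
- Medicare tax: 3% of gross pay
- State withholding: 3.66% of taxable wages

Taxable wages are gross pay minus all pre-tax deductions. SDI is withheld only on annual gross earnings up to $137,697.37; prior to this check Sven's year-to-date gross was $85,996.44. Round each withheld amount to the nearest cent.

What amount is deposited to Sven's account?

$2,742.79

457(b) deferral: $4,657.54 × 0.0577 = $268.74
Taxable wages = $4,657.54 − $268.74 = $4,388.80
Federal withholding: $4,388.80 × 0.225 = $987.48
State withholding: $4,388.80 × 0.0366 = $160.63
SDI: cap not yet reached, full $4,657.54 is subject → $4,657.54 × 0.0102 = $47.51
Medicare tax: $4,657.54 × 0.03 = $139.73
Social Security tax: $4,657.54 × 0.0667 = $310.66
Total deductions = $268.74 + $987.48 + $160.63 + $47.51 + $139.73 + $310.66 = $1,914.75
Net pay = $4,657.54 − $1,914.75 = $2,742.79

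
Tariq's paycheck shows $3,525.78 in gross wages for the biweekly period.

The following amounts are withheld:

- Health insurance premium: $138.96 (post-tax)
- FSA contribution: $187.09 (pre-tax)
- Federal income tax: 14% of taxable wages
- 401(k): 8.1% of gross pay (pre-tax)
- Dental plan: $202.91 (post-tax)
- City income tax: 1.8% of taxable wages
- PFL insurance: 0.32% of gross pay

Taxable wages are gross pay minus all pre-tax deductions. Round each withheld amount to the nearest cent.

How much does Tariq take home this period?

$2,217.56

FSA contribution: $187.09
401(k): $3,525.78 × 0.081 = $285.59
Pre-tax total = $187.09 + $285.59 = $472.68
Taxable wages = $3,525.78 − $472.68 = $3,053.10
Federal income tax: $3,053.10 × 0.14 = $427.43
City income tax: $3,053.10 × 0.018 = $54.96
PFL insurance: $3,525.78 × 0.0032 = $11.28
Dental plan: $202.91
Health insurance premium: $138.96
Total deductions = $187.09 + $285.59 + $427.43 + $54.96 + $11.28 + $202.91 + $138.96 = $1,308.22
Net pay = $3,525.78 − $1,308.22 = $2,217.56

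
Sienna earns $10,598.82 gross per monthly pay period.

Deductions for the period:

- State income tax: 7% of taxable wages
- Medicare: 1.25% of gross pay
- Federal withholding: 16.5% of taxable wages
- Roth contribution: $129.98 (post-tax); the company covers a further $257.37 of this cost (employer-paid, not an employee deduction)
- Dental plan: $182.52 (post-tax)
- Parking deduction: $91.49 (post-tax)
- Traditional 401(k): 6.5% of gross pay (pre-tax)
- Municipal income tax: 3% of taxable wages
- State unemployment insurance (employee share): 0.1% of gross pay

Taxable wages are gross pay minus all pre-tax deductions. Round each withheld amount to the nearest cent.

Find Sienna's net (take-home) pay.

$6,736.70

Traditional 401(k): $10,598.82 × 0.065 = $688.92
Taxable wages = $10,598.82 − $688.92 = $9,909.90
State income tax: $9,909.90 × 0.07 = $693.69
Municipal income tax: $9,909.90 × 0.03 = $297.30
Federal withholding: $9,909.90 × 0.165 = $1,635.13
State unemployment insurance (employee share): $10,598.82 × 0.001 = $10.60
Medicare: $10,598.82 × 0.0125 = $132.49
Roth contribution: $129.98
Dental plan: $182.52
Parking deduction: $91.49
(Employer's $257.37 toward Roth contribution is not withheld from the employee.)
Total deductions = $688.92 + $693.69 + $297.30 + $1,635.13 + $10.60 + $132.49 + $129.98 + $182.52 + $91.49 = $3,862.12
Net pay = $10,598.82 − $3,862.12 = $6,736.70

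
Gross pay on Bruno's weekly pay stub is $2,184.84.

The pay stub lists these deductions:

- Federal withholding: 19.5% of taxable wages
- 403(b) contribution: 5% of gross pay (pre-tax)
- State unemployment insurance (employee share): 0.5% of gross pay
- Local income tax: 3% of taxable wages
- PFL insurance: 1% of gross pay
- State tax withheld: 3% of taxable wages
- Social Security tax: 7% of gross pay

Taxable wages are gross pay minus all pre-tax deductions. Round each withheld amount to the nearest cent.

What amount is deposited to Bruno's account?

403(b) contribution: $2,184.84 × 0.05 = $109.24
Taxable wages = $2,184.84 − $109.24 = $2,075.60
State tax withheld: $2,075.60 × 0.03 = $62.27
Federal withholding: $2,075.60 × 0.195 = $404.74
Local income tax: $2,075.60 × 0.03 = $62.27
State unemployment insurance (employee share): $2,184.84 × 0.005 = $10.92
PFL insurance: $2,184.84 × 0.01 = $21.85
Social Security tax: $2,184.84 × 0.07 = $152.94
Total deductions = $109.24 + $62.27 + $404.74 + $62.27 + $10.92 + $21.85 + $152.94 = $824.23
Net pay = $2,184.84 − $824.23 = $1,360.61

$1,360.61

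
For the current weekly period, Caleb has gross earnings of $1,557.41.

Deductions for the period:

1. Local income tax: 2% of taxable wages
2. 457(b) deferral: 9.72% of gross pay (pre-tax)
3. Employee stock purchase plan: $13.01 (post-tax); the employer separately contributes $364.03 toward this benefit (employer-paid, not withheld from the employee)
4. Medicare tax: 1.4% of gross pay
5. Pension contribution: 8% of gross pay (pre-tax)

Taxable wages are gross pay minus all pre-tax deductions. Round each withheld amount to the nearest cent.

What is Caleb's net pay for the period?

457(b) deferral: $1,557.41 × 0.0972 = $151.38
Pension contribution: $1,557.41 × 0.08 = $124.59
Pre-tax total = $151.38 + $124.59 = $275.97
Taxable wages = $1,557.41 − $275.97 = $1,281.44
Local income tax: $1,281.44 × 0.02 = $25.63
Medicare tax: $1,557.41 × 0.014 = $21.80
Employee stock purchase plan: $13.01
(Employer's $364.03 toward employee stock purchase plan is not withheld from the employee.)
Total deductions = $151.38 + $124.59 + $25.63 + $21.80 + $13.01 = $336.41
Net pay = $1,557.41 − $336.41 = $1,221.00

$1,221.00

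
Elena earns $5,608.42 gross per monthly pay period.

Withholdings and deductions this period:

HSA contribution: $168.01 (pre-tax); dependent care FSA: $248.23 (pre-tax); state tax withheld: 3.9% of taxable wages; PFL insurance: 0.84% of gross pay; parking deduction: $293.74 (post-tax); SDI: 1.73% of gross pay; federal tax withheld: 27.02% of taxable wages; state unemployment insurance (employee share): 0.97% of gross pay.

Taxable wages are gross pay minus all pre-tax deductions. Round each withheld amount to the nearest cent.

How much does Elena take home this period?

Dependent care FSA: $248.23
HSA contribution: $168.01
Pre-tax total = $248.23 + $168.01 = $416.24
Taxable wages = $5,608.42 − $416.24 = $5,192.18
Federal tax withheld: $5,192.18 × 0.2702 = $1,402.93
State tax withheld: $5,192.18 × 0.039 = $202.50
State unemployment insurance (employee share): $5,608.42 × 0.0097 = $54.40
SDI: $5,608.42 × 0.0173 = $97.03
PFL insurance: $5,608.42 × 0.0084 = $47.11
Parking deduction: $293.74
Total deductions = $248.23 + $168.01 + $1,402.93 + $202.50 + $54.40 + $97.03 + $47.11 + $293.74 = $2,513.95
Net pay = $5,608.42 − $2,513.95 = $3,094.47

$3,094.47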